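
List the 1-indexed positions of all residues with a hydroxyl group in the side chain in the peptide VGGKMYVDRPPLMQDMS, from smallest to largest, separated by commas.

6, 17

The –OH-bearing residues are Ser, Thr (aliphatic alcohols), and Tyr (phenol).
Matching residues: Y6, S17.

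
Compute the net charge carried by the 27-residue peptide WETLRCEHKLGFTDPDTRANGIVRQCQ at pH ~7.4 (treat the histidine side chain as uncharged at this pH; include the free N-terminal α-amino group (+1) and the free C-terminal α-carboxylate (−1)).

The side chains ionized at physiological pH are Lys/Arg (+1) and Asp/Glu (−1); with His treated as neutral, nothing else contributes.
Positive (K, R): R5, K9, R18, R24 → +4.
Negative (D, E): E2, E7, D14, D16 → −4.
The N-terminus (+1) and C-terminus (−1) cancel.
Net charge = (+4) + (−4) = 0.

0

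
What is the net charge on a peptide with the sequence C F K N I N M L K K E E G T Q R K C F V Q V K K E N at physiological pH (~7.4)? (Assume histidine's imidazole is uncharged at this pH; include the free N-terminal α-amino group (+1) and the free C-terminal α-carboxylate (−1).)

Near pH 7.4, K and R contribute +1 each, D and E contribute −1 each, and every other side chain (His included, as stated) is uncharged.
Positive (K, R): K3, K9, K10, R16, K17, K23, K24 → +7.
Negative (D, E): E11, E12, E25 → −3.
The N-terminus (+1) and C-terminus (−1) cancel.
Net charge = (+7) + (−3) = +4.

+4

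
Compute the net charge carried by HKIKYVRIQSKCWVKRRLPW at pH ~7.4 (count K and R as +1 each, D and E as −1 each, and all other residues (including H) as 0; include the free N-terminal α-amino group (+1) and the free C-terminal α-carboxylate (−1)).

+7

Positive (K, R): K2, K4, R7, K11, K15, R16, R17 → +7.
Negative (D, E): none → −0.
The N-terminus (+1) and C-terminus (−1) cancel.
Net charge = (+7) + (−0) = +7.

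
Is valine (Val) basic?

No

The basic amino acids are Lys (K), Arg (R), and His (H).
Valine is not in this group.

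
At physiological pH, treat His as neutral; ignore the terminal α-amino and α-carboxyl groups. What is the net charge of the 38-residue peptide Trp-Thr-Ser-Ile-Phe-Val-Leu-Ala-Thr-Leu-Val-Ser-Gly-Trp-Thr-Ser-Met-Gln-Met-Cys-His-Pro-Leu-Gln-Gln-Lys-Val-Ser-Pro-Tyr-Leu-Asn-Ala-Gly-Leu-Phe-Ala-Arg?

The side chains ionized at physiological pH are Lys/Arg (+1) and Asp/Glu (−1); with His treated as neutral, nothing else contributes.
Positive (K, R): Lys26, Arg38 → +2.
Negative (D, E): none → −0.
Net charge = (+2) + (−0) = +2.

+2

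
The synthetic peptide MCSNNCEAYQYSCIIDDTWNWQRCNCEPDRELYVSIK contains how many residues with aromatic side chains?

F, W, and Y each carry an aromatic ring on the side chain.
Matching residues: Y9, Y11, W19, W21, Y33.

5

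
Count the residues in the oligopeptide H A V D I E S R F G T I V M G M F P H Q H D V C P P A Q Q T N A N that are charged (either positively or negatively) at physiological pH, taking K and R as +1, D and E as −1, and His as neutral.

Charged side chains at pH ~7.4: K, R (positive); D, E (negative).
Matching residues: D4, E6, R8, D22.

4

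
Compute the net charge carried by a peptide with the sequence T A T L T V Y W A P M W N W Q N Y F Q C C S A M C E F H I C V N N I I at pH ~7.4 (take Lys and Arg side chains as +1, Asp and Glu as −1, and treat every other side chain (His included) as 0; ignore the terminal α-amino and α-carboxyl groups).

Positive (K, R): none → +0.
Negative (D, E): E26 → −1.
Net charge = (+0) + (−1) = −1.

-1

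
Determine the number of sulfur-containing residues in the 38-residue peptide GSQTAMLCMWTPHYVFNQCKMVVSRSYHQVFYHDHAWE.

5

The sulfur-bearing residues are cysteine (–SH) and methionine (–S–CH₃).
Matching residues: M6, C8, M9, C19, M21.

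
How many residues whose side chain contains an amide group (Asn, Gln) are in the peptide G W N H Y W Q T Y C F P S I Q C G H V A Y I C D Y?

Matching residues: N3, Q7, Q15.

3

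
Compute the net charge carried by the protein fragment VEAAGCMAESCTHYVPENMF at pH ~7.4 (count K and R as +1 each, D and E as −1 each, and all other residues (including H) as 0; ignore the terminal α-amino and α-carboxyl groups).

-3

Positive (K, R): none → +0.
Negative (D, E): E2, E9, E17 → −3.
Net charge = (+0) + (−3) = −3.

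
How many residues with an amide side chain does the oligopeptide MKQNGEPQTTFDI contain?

The amide-side-chain residues are Asn (N) and Gln (Q).
Matching residues: Q3, N4, Q8.

3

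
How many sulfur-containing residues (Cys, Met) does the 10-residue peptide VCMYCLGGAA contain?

3

Matching residues: C2, M3, C5.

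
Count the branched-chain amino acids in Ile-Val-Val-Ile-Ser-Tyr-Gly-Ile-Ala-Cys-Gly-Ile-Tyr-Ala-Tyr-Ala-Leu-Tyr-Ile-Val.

V, L, and I make up the branched-chain aliphatic group.
Matching residues: Ile1, Val2, Val3, Ile4, Ile8, Ile12, Leu17, Ile19, Val20.

9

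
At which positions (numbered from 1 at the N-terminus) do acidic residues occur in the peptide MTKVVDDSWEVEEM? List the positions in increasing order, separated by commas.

The acidic residues are Asp (D) and Glu (E), whose side chains end in a carboxylate group.
Matching residues: D6, D7, E10, E12, E13.

6, 7, 10, 12, 13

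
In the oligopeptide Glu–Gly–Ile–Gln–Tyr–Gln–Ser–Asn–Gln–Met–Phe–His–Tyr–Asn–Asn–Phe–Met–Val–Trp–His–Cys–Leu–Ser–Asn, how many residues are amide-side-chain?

The amide-side-chain residues are Asn (N) and Gln (Q).
Matching residues: Gln4, Gln6, Asn8, Gln9, Asn14, Asn15, Asn24.

7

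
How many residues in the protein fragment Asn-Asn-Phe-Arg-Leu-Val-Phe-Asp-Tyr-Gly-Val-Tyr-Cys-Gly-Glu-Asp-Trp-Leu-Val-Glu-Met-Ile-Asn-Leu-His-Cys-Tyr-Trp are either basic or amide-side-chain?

5

Basic: H, K, R. Amide-side-chain: N, Q.
Basic residues here: Arg4, His25 (2).
Amide-side-chain residues here: Asn1, Asn2, Asn23 (3).
The two groups share no amino acid, so total = 2 + 3 = 5.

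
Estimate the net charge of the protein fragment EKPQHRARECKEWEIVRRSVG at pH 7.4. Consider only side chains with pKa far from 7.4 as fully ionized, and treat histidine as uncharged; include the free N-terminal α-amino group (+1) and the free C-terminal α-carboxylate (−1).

+2

The side chains ionized at physiological pH are Lys/Arg (+1) and Asp/Glu (−1); with His treated as neutral, nothing else contributes.
Positive (K, R): K2, R6, R8, K11, R17, R18 → +6.
Negative (D, E): E1, E9, E12, E14 → −4.
The N-terminus (+1) and C-terminus (−1) cancel.
Net charge = (+6) + (−4) = +2.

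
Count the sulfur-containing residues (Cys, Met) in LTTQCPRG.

1

Matching residues: C5.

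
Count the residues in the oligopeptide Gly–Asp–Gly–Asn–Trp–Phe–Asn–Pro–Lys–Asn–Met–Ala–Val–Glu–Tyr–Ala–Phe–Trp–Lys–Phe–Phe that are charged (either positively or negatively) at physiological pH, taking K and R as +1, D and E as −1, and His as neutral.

Charged side chains at pH ~7.4: K, R (positive); D, E (negative).
Matching residues: Asp2, Lys9, Glu14, Lys19.

4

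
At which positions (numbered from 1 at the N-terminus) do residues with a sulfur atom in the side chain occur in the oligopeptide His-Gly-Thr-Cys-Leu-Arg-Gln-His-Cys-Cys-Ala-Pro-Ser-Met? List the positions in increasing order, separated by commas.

Only Cys (C) and Met (M) have a sulfur atom in the side chain.
Matching residues: Cys4, Cys9, Cys10, Met14.

4, 9, 10, 14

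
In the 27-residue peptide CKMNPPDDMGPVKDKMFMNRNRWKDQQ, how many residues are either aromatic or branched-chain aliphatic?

Aromatic: F, W, Y. Branched-chain aliphatic: I, L, V.
Aromatic residues here: F17, W23 (2).
Branched-chain aliphatic residues here: V12 (1).
The two groups share no amino acid, so total = 2 + 1 = 3.

3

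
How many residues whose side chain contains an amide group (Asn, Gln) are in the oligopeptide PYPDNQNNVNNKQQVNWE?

Matching residues: N5, Q6, N7, N8, N10, N11, Q13, Q14, N16.

9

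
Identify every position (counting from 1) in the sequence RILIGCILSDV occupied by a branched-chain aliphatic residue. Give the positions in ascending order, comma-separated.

V, L, and I make up the branched-chain aliphatic group.
Matching residues: I2, L3, I4, I7, L8, V11.

2, 3, 4, 7, 8, 11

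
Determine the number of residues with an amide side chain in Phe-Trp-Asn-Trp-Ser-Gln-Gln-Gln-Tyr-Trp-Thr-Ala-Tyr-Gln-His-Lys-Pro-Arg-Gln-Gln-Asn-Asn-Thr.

9

Asparagine (N) and glutamine (Q) have uncharged amide side chains.
Matching residues: Asn3, Gln6, Gln7, Gln8, Gln14, Gln19, Gln20, Asn21, Asn22.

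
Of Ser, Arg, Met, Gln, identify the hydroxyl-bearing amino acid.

Ser

The –OH-bearing residues are Ser, Thr (aliphatic alcohols), and Tyr (phenol).
Of the listed options, only Ser belongs to this group.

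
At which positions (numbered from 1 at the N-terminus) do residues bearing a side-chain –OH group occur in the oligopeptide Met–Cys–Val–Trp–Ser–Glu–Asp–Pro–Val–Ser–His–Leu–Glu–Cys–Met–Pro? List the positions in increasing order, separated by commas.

5, 10

The –OH-bearing residues are Ser, Thr (aliphatic alcohols), and Tyr (phenol).
Matching residues: Ser5, Ser10.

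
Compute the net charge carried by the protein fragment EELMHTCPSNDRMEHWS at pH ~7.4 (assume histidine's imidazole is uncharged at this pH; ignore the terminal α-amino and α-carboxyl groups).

Near pH 7.4, K and R contribute +1 each, D and E contribute −1 each, and every other side chain (His included, as stated) is uncharged.
Positive (K, R): R12 → +1.
Negative (D, E): E1, E2, D11, E14 → −4.
Net charge = (+1) + (−4) = −3.

-3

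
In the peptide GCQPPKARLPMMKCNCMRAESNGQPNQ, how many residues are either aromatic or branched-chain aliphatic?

Aromatic: F, W, Y. Branched-chain aliphatic: I, L, V.
Aromatic residues here: none (0).
Branched-chain aliphatic residues here: L9 (1).
The two groups share no amino acid, so total = 0 + 1 = 1.

1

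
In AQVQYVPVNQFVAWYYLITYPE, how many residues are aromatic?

6

F, W, and Y each carry an aromatic ring on the side chain.
Matching residues: Y5, F11, W14, Y15, Y16, Y20.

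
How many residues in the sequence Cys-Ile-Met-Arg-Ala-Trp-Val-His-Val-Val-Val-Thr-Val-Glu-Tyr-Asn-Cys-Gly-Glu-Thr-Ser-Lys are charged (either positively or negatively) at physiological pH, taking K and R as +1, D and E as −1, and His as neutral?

Charged side chains at pH ~7.4: K, R (positive); D, E (negative).
Matching residues: Arg4, Glu14, Glu19, Lys22.

4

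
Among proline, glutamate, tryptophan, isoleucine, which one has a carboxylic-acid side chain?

glutamate

The acidic residues are Asp (D) and Glu (E), whose side chains end in a carboxylate group.
Of the listed options, only glutamate belongs to this group.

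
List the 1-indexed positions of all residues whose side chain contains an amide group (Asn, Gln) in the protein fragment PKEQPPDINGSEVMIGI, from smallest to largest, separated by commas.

4, 9

Matching residues: Q4, N9.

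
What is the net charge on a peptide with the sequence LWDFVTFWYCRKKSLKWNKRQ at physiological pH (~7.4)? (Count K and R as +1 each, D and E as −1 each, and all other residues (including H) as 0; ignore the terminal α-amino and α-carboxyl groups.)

+5

Positive (K, R): R11, K12, K13, K16, K19, R20 → +6.
Negative (D, E): D3 → −1.
Net charge = (+6) + (−1) = +5.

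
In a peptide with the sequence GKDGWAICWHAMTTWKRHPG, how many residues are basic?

K, R, and H are the three residues with basic side chains (ε-amine, guanidinium, and imidazole respectively).
Matching residues: K2, H10, K16, R17, H18.

5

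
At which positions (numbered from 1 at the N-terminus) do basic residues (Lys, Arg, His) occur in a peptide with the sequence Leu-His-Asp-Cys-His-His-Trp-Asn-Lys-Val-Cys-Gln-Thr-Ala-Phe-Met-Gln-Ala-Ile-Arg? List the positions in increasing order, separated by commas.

Matching residues: His2, His5, His6, Lys9, Arg20.

2, 5, 6, 9, 20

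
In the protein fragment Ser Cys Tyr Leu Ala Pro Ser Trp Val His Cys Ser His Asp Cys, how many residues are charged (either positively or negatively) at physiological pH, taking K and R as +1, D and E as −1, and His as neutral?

1

Charged side chains at pH ~7.4: K, R (positive); D, E (negative).
Matching residues: Asp14.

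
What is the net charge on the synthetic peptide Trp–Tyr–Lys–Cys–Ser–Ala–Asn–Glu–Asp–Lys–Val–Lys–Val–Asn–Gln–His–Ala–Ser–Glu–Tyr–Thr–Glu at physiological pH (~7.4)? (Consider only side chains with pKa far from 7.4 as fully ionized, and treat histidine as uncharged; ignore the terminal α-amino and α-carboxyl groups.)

-1

Near pH 7.4, K and R contribute +1 each, D and E contribute −1 each, and every other side chain (His included, as stated) is uncharged.
Positive (K, R): Lys3, Lys10, Lys12 → +3.
Negative (D, E): Glu8, Asp9, Glu19, Glu22 → −4.
Net charge = (+3) + (−4) = −1.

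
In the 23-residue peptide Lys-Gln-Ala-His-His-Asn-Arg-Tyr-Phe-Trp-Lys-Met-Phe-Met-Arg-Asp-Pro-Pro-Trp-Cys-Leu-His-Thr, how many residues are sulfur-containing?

Only Cys (C) and Met (M) have a sulfur atom in the side chain.
Matching residues: Met12, Met14, Cys20.

3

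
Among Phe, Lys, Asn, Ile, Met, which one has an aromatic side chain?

The aromatic amino acids are Phe (F, benzyl), Trp (W, indole), and Tyr (Y, phenol).
Of the listed options, only Phe belongs to this group.

Phe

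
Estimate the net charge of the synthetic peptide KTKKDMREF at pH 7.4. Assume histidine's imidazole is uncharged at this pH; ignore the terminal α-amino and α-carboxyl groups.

At pH ~7.4 the Lys and Arg side chains are protonated (+1), the Asp and Glu side chains are deprotonated (−1), and with His taken as neutral all other side chains carry no charge.
Positive (K, R): K1, K3, K4, R7 → +4.
Negative (D, E): D5, E8 → −2.
Net charge = (+4) + (−2) = +2.

+2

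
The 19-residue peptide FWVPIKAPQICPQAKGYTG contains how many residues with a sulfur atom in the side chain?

The sulfur-bearing residues are cysteine (–SH) and methionine (–S–CH₃).
Matching residues: C11.

1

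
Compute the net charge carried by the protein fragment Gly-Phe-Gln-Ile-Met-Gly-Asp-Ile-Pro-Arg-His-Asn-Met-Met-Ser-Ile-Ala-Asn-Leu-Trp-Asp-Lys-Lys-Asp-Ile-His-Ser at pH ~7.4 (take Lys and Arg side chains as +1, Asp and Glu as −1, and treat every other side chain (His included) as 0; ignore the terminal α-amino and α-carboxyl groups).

Positive (K, R): Arg10, Lys22, Lys23 → +3.
Negative (D, E): Asp7, Asp21, Asp24 → −3.
Net charge = (+3) + (−3) = 0.

0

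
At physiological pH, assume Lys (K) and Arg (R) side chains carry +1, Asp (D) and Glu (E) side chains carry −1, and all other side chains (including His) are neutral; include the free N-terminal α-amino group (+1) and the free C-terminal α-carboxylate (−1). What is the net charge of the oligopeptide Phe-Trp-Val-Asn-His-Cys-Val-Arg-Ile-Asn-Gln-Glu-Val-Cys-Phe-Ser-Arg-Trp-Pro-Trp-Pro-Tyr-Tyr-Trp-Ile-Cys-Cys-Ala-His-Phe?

+1

Positive (K, R): Arg8, Arg17 → +2.
Negative (D, E): Glu12 → −1.
The N-terminus (+1) and C-terminus (−1) cancel.
Net charge = (+2) + (−1) = +1.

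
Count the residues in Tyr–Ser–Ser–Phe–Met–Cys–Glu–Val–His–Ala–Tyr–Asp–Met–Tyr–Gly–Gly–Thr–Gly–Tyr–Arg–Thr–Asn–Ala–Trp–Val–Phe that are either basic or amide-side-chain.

Basic: H, K, R. Amide-side-chain: N, Q.
Basic residues here: His9, Arg20 (2).
Amide-side-chain residues here: Asn22 (1).
The two groups share no amino acid, so total = 2 + 1 = 3.

3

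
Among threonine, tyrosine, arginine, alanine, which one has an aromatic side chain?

tyrosine

Phenylalanine (F), tryptophan (W), and tyrosine (Y) have aromatic ring side chains.
Of the listed options, only tyrosine belongs to this group.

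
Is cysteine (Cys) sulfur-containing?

Cysteine (C, thiol) and methionine (M, thioether) are the two sulfur-containing amino acids.
Cysteine is in this group.

Yes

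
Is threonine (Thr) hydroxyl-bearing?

Yes

Serine (S), threonine (T), and tyrosine (Y) each carry a hydroxyl group on the side chain.
Threonine is in this group.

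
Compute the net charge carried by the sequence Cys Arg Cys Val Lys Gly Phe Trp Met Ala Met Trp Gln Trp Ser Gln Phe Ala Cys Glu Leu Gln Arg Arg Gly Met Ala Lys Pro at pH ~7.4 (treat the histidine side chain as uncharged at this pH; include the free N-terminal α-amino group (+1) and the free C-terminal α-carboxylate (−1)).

At pH ~7.4 the Lys and Arg side chains are protonated (+1), the Asp and Glu side chains are deprotonated (−1), and with His taken as neutral all other side chains carry no charge.
Positive (K, R): Arg2, Lys5, Arg23, Arg24, Lys28 → +5.
Negative (D, E): Glu20 → −1.
The N-terminus (+1) and C-terminus (−1) cancel.
Net charge = (+5) + (−1) = +4.

+4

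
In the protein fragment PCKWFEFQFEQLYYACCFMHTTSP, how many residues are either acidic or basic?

4

Acidic: D, E. Basic: H, K, R.
Acidic residues here: E6, E10 (2).
Basic residues here: K3, H20 (2).
The two groups share no amino acid, so total = 2 + 2 = 4.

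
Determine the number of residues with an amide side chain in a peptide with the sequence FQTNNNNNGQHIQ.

Only N (asparagine) and Q (glutamine) carry a side-chain carboxamide.
Matching residues: Q2, N4, N5, N6, N7, N8, Q10, Q13.

8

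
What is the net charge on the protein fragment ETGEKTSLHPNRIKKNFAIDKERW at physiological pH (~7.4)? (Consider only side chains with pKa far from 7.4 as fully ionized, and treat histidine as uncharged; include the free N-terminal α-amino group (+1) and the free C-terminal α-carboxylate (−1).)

At pH ~7.4 the Lys and Arg side chains are protonated (+1), the Asp and Glu side chains are deprotonated (−1), and with His taken as neutral all other side chains carry no charge.
Positive (K, R): K5, R12, K14, K15, K21, R23 → +6.
Negative (D, E): E1, E4, D20, E22 → −4.
The N-terminus (+1) and C-terminus (−1) cancel.
Net charge = (+6) + (−4) = +2.

+2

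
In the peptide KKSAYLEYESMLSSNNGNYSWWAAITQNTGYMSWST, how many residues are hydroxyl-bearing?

14

S, T, and Y are the three residues with a side-chain hydroxyl.
Matching residues: S3, Y5, Y8, S10, S13, S14, Y19, S20, T26, T29, Y31, S33, S35, T36.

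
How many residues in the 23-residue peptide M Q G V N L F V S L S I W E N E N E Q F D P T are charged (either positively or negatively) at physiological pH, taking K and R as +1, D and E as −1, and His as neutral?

Charged side chains at pH ~7.4: K, R (positive); D, E (negative).
Matching residues: E14, E16, E18, D21.

4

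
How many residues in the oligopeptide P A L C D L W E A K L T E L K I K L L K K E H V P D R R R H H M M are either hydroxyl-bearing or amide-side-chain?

1

Hydroxyl-bearing: S, T, Y. Amide-side-chain: N, Q.
Hydroxyl-bearing residues here: T12 (1).
Amide-side-chain residues here: none (0).
The two groups share no amino acid, so total = 1 + 0 = 1.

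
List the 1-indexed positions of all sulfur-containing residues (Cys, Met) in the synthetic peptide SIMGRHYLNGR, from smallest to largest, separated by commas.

3

Matching residues: M3.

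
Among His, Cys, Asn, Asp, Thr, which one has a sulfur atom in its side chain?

Cysteine (C, thiol) and methionine (M, thioether) are the two sulfur-containing amino acids.
Of the listed options, only Cys belongs to this group.

Cys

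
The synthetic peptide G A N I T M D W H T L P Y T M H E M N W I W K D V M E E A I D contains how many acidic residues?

6

The acidic residues are Asp (D) and Glu (E), whose side chains end in a carboxylate group.
Matching residues: D7, E17, D24, E27, E28, D31.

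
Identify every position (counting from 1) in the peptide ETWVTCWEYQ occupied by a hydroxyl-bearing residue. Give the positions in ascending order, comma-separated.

2, 5, 9

Matching residues: T2, T5, Y9.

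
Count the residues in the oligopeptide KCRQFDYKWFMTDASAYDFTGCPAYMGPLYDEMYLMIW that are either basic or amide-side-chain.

4

Basic: H, K, R. Amide-side-chain: N, Q.
Basic residues here: K1, R3, K8 (3).
Amide-side-chain residues here: Q4 (1).
The two groups share no amino acid, so total = 3 + 1 = 4.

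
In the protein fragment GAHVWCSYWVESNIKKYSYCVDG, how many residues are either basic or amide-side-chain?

Basic: H, K, R. Amide-side-chain: N, Q.
Basic residues here: H3, K15, K16 (3).
Amide-side-chain residues here: N13 (1).
The two groups share no amino acid, so total = 3 + 1 = 4.

4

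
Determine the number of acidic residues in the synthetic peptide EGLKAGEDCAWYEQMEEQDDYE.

9

Aspartate (D) and glutamate (E) have carboxylic-acid side chains and are the acidic amino acids.
Matching residues: E1, E7, D8, E13, E16, E17, D19, D20, E22.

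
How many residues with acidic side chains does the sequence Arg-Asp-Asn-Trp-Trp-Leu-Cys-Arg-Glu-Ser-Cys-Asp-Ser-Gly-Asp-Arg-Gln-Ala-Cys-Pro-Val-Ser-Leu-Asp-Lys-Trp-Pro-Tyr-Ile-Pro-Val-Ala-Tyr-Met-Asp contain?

6

Aspartate (D) and glutamate (E) have carboxylic-acid side chains and are the acidic amino acids.
Matching residues: Asp2, Glu9, Asp12, Asp15, Asp24, Asp35.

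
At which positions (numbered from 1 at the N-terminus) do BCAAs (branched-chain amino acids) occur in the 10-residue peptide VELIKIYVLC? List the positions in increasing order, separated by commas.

1, 3, 4, 6, 8, 9

Valine (V), leucine (L), and isoleucine (I) are the branched-chain amino acids.
Matching residues: V1, L3, I4, I6, V8, L9.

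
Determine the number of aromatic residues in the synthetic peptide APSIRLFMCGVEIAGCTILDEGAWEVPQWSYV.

Phenylalanine (F), tryptophan (W), and tyrosine (Y) have aromatic ring side chains.
Matching residues: F7, W24, W29, Y31.

4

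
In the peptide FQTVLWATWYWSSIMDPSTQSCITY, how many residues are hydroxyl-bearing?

10

Serine (S), threonine (T), and tyrosine (Y) each carry a hydroxyl group on the side chain.
Matching residues: T3, T8, Y10, S12, S13, S18, T19, S21, T24, Y25.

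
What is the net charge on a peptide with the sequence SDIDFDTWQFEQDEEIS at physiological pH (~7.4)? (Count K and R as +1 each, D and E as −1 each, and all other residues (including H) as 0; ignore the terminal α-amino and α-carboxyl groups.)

-7

Positive (K, R): none → +0.
Negative (D, E): D2, D4, D6, E11, D13, E14, E15 → −7.
Net charge = (+0) + (−7) = −7.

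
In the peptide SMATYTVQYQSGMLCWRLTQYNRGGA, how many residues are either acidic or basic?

Acidic: D, E. Basic: H, K, R.
Acidic residues here: none (0).
Basic residues here: R17, R23 (2).
The two groups share no amino acid, so total = 0 + 2 = 2.

2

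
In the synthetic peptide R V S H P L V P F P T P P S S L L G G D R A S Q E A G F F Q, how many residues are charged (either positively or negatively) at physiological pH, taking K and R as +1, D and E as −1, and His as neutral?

4

Charged side chains at pH ~7.4: K, R (positive); D, E (negative).
Matching residues: R1, D20, R21, E25.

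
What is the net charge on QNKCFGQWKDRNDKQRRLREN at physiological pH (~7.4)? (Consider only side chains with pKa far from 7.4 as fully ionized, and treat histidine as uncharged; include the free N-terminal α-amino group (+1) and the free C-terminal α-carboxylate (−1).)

+4

Near pH 7.4, K and R contribute +1 each, D and E contribute −1 each, and every other side chain (His included, as stated) is uncharged.
Positive (K, R): K3, K9, R11, K14, R16, R17, R19 → +7.
Negative (D, E): D10, D13, E20 → −3.
The N-terminus (+1) and C-terminus (−1) cancel.
Net charge = (+7) + (−3) = +4.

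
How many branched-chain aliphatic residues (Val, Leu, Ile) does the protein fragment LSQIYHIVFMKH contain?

Matching residues: L1, I4, I7, V8.

4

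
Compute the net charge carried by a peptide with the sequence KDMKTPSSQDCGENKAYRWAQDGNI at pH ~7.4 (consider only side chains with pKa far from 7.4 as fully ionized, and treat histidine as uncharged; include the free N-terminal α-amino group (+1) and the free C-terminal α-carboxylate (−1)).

At pH ~7.4 the Lys and Arg side chains are protonated (+1), the Asp and Glu side chains are deprotonated (−1), and with His taken as neutral all other side chains carry no charge.
Positive (K, R): K1, K4, K15, R18 → +4.
Negative (D, E): D2, D10, E13, D22 → −4.
The N-terminus (+1) and C-terminus (−1) cancel.
Net charge = (+4) + (−4) = 0.

0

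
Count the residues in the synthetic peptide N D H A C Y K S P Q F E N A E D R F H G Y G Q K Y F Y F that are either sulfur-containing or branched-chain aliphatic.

1

Sulfur-containing: C, M. Branched-chain aliphatic: I, L, V.
Sulfur-containing residues here: C5 (1).
Branched-chain aliphatic residues here: none (0).
The two groups share no amino acid, so total = 1 + 0 = 1.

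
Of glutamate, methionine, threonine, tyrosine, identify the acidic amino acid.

The acidic residues are Asp (D) and Glu (E), whose side chains end in a carboxylate group.
Of the listed options, only glutamate belongs to this group.

glutamate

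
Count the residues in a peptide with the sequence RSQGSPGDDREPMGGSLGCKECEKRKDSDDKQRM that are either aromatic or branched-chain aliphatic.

Aromatic: F, W, Y. Branched-chain aliphatic: I, L, V.
Aromatic residues here: none (0).
Branched-chain aliphatic residues here: L17 (1).
The two groups share no amino acid, so total = 0 + 1 = 1.

1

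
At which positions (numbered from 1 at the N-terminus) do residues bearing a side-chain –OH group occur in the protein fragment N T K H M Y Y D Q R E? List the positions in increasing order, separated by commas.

2, 6, 7

The –OH-bearing residues are Ser, Thr (aliphatic alcohols), and Tyr (phenol).
Matching residues: T2, Y6, Y7.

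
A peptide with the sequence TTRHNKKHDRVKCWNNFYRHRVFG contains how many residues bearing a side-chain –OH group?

The –OH-bearing residues are Ser, Thr (aliphatic alcohols), and Tyr (phenol).
Matching residues: T1, T2, Y18.

3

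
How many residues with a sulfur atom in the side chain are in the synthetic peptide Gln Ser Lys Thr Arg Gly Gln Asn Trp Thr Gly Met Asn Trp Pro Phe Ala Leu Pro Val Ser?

The sulfur-bearing residues are cysteine (–SH) and methionine (–S–CH₃).
Matching residues: Met12.

1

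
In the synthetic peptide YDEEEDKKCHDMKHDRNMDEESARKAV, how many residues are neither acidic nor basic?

9

Acidic: D, E. Basic: K, R, H. All other residues are neither.
Matching residues: Y1, C9, M12, N17, M18, S22, A23, A26, V27.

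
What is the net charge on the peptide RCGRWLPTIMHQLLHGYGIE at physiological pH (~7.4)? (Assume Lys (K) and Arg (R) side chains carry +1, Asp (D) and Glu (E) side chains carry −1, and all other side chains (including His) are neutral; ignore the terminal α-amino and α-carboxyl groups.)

+1

Positive (K, R): R1, R4 → +2.
Negative (D, E): E20 → −1.
Net charge = (+2) + (−1) = +1.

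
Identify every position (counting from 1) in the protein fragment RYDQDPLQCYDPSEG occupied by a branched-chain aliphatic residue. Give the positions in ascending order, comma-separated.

Valine (V), leucine (L), and isoleucine (I) are the branched-chain amino acids.
Matching residues: L7.

7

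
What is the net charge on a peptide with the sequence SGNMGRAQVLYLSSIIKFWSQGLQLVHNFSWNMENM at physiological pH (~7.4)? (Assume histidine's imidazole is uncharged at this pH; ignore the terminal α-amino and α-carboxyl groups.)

+1

The side chains ionized at physiological pH are Lys/Arg (+1) and Asp/Glu (−1); with His treated as neutral, nothing else contributes.
Positive (K, R): R6, K17 → +2.
Negative (D, E): E34 → −1.
Net charge = (+2) + (−1) = +1.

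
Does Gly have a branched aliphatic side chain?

Valine (V), leucine (L), and isoleucine (I) are the branched-chain amino acids.
Glycine is not in this group.

No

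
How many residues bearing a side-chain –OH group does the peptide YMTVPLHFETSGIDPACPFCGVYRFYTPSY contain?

The –OH-bearing residues are Ser, Thr (aliphatic alcohols), and Tyr (phenol).
Matching residues: Y1, T3, T10, S11, Y23, Y26, T27, S29, Y30.

9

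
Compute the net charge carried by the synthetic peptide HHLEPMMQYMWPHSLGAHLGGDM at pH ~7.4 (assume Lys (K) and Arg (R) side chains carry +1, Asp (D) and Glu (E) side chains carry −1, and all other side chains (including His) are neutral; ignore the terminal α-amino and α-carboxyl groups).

-2

Positive (K, R): none → +0.
Negative (D, E): E4, D22 → −2.
Net charge = (+0) + (−2) = −2.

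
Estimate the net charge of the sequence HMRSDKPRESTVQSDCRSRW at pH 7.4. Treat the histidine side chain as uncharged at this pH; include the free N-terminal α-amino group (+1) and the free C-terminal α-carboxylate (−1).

The side chains ionized at physiological pH are Lys/Arg (+1) and Asp/Glu (−1); with His treated as neutral, nothing else contributes.
Positive (K, R): R3, K6, R8, R17, R19 → +5.
Negative (D, E): D5, E9, D15 → −3.
The N-terminus (+1) and C-terminus (−1) cancel.
Net charge = (+5) + (−3) = +2.

+2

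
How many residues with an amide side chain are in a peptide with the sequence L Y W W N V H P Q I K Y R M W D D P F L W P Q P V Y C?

Asparagine (N) and glutamine (Q) have uncharged amide side chains.
Matching residues: N5, Q9, Q23.

3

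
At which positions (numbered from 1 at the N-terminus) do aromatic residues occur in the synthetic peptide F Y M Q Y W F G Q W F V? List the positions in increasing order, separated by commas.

The aromatic amino acids are Phe (F, benzyl), Trp (W, indole), and Tyr (Y, phenol).
Matching residues: F1, Y2, Y5, W6, F7, W10, F11.

1, 2, 5, 6, 7, 10, 11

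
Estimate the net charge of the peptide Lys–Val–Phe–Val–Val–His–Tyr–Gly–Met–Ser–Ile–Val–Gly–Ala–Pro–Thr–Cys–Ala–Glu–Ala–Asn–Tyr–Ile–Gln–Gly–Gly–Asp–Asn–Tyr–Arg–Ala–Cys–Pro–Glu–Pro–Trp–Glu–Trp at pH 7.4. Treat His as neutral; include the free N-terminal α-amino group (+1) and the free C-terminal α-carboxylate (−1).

-2

The side chains ionized at physiological pH are Lys/Arg (+1) and Asp/Glu (−1); with His treated as neutral, nothing else contributes.
Positive (K, R): Lys1, Arg30 → +2.
Negative (D, E): Glu19, Asp27, Glu34, Glu37 → −4.
The N-terminus (+1) and C-terminus (−1) cancel.
Net charge = (+2) + (−4) = −2.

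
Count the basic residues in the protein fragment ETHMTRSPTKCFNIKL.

K, R, and H are the three residues with basic side chains (ε-amine, guanidinium, and imidazole respectively).
Matching residues: H3, R6, K10, K15.

4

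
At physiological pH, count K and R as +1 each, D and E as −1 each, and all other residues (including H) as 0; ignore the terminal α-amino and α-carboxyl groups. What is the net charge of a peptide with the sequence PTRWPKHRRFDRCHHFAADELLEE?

0

Positive (K, R): R3, K6, R8, R9, R12 → +5.
Negative (D, E): D11, D19, E20, E23, E24 → −5.
Net charge = (+5) + (−5) = 0.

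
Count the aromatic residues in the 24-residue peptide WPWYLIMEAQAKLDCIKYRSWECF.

6

F, W, and Y each carry an aromatic ring on the side chain.
Matching residues: W1, W3, Y4, Y18, W21, F24.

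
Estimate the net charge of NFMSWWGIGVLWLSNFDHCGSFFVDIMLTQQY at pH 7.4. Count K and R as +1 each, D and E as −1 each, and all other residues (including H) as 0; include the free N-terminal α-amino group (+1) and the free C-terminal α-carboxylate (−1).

-2

Positive (K, R): none → +0.
Negative (D, E): D17, D25 → −2.
The N-terminus (+1) and C-terminus (−1) cancel.
Net charge = (+0) + (−2) = −2.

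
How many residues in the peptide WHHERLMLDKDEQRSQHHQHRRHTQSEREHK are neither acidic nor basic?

11

Acidic: D, E. Basic: K, R, H. All other residues are neither.
Matching residues: W1, L6, M7, L8, Q13, S15, Q16, Q19, T24, Q25, S26.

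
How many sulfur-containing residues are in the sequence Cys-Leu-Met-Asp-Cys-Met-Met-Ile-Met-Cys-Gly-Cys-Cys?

Cysteine (C, thiol) and methionine (M, thioether) are the two sulfur-containing amino acids.
Matching residues: Cys1, Met3, Cys5, Met6, Met7, Met9, Cys10, Cys12, Cys13.

9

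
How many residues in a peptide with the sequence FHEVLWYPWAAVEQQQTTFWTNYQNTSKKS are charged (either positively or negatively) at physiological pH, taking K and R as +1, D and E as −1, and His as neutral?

4

Charged side chains at pH ~7.4: K, R (positive); D, E (negative).
Matching residues: E3, E13, K28, K29.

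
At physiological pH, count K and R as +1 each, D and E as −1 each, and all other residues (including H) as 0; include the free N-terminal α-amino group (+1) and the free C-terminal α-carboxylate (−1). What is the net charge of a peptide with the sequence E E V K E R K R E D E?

-2

Positive (K, R): K4, R6, K7, R8 → +4.
Negative (D, E): E1, E2, E5, E9, D10, E11 → −6.
The N-terminus (+1) and C-terminus (−1) cancel.
Net charge = (+4) + (−6) = −2.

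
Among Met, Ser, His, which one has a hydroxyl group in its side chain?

Ser

S, T, and Y are the three residues with a side-chain hydroxyl.
Of the listed options, only Ser belongs to this group.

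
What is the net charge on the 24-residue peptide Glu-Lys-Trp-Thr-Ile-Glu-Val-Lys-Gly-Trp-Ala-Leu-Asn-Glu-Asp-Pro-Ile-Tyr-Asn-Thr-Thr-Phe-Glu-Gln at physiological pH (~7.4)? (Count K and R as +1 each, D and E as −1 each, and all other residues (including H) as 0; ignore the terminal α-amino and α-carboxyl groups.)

Positive (K, R): Lys2, Lys8 → +2.
Negative (D, E): Glu1, Glu6, Glu14, Asp15, Glu23 → −5.
Net charge = (+2) + (−5) = −3.

-3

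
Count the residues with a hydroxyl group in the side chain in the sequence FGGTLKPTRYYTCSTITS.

The –OH-bearing residues are Ser, Thr (aliphatic alcohols), and Tyr (phenol).
Matching residues: T4, T8, Y10, Y11, T12, S14, T15, T17, S18.

9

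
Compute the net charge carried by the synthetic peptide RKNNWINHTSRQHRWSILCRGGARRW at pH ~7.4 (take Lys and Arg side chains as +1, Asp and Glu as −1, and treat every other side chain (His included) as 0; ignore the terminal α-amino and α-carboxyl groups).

Positive (K, R): R1, K2, R11, R14, R20, R24, R25 → +7.
Negative (D, E): none → −0.
Net charge = (+7) + (−0) = +7.

+7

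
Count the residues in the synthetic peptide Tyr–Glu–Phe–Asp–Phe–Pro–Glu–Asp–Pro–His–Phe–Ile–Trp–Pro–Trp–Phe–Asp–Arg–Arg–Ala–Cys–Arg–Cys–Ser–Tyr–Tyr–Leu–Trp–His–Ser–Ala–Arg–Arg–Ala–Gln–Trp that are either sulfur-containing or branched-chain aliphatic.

Sulfur-containing: C, M. Branched-chain aliphatic: I, L, V.
Sulfur-containing residues here: Cys21, Cys23 (2).
Branched-chain aliphatic residues here: Ile12, Leu27 (2).
The two groups share no amino acid, so total = 2 + 2 = 4.

4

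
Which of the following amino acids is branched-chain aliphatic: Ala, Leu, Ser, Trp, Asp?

Leu

The BCAAs are Val, Leu, and Ile — aliphatic side chains with a branch point.
Of the listed options, only Leu belongs to this group.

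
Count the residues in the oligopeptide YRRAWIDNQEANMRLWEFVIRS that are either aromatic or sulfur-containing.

5

Aromatic: F, W, Y. Sulfur-containing: C, M.
Aromatic residues here: Y1, W5, W16, F18 (4).
Sulfur-containing residues here: M13 (1).
The two groups share no amino acid, so total = 4 + 1 = 5.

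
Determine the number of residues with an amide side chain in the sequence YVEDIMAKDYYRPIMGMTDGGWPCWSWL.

0

The amide-side-chain residues are Asn (N) and Gln (Q).
None of the 28 residues belong to this group.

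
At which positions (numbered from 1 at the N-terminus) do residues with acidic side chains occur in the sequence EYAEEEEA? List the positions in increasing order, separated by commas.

1, 4, 5, 6, 7

Only D (aspartate) and E (glutamate) carry a side-chain carboxylic acid.
Matching residues: E1, E4, E5, E6, E7.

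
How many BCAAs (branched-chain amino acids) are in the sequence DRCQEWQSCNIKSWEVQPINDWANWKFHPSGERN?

3

The BCAAs are Val, Leu, and Ile — aliphatic side chains with a branch point.
Matching residues: I11, V16, I19.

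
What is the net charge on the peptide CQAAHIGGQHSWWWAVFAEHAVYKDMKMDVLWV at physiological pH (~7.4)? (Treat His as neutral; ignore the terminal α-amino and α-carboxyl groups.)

-1

The side chains ionized at physiological pH are Lys/Arg (+1) and Asp/Glu (−1); with His treated as neutral, nothing else contributes.
Positive (K, R): K24, K27 → +2.
Negative (D, E): E19, D25, D29 → −3.
Net charge = (+2) + (−3) = −1.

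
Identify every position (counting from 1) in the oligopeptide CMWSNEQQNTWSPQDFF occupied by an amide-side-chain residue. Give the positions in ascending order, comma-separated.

Only N (asparagine) and Q (glutamine) carry a side-chain carboxamide.
Matching residues: N5, Q7, Q8, N9, Q14.

5, 7, 8, 9, 14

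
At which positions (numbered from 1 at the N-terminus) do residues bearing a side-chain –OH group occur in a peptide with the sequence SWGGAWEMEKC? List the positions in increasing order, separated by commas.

The –OH-bearing residues are Ser, Thr (aliphatic alcohols), and Tyr (phenol).
Matching residues: S1.

1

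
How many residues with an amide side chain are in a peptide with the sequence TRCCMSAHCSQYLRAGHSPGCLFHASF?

Asparagine (N) and glutamine (Q) have uncharged amide side chains.
Matching residues: Q11.

1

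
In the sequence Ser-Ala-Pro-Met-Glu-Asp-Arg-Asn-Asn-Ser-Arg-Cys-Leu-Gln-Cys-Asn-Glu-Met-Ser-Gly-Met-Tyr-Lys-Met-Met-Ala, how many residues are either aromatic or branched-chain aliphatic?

Aromatic: F, W, Y. Branched-chain aliphatic: I, L, V.
Aromatic residues here: Tyr22 (1).
Branched-chain aliphatic residues here: Leu13 (1).
The two groups share no amino acid, so total = 1 + 1 = 2.

2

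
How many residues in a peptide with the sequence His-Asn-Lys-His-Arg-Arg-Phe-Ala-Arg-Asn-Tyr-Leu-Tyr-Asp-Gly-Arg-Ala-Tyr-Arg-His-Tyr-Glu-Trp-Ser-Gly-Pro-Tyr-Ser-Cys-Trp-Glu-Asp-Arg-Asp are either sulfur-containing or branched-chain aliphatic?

Sulfur-containing: C, M. Branched-chain aliphatic: I, L, V.
Sulfur-containing residues here: Cys29 (1).
Branched-chain aliphatic residues here: Leu12 (1).
The two groups share no amino acid, so total = 1 + 1 = 2.

2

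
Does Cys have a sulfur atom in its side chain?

Only Cys (C) and Met (M) have a sulfur atom in the side chain.
Cysteine is in this group.

Yes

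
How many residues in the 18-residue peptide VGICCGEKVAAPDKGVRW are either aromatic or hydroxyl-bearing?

Aromatic: F, W, Y. Hydroxyl-bearing: S, T, Y.
Aromatic residues here: W18 (1).
Hydroxyl-bearing residues here: none (0).
(Y belongs to both groups, but none appear in this sequence.) Total = 1 + 0 = 1.

1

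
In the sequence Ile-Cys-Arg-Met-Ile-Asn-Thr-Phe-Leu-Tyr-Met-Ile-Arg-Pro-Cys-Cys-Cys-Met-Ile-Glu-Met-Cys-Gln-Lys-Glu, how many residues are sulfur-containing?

9

Cysteine (C, thiol) and methionine (M, thioether) are the two sulfur-containing amino acids.
Matching residues: Cys2, Met4, Met11, Cys15, Cys16, Cys17, Met18, Met21, Cys22.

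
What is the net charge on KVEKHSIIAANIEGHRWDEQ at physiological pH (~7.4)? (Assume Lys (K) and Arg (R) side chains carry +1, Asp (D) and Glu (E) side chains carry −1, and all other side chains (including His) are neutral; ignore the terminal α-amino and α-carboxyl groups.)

Positive (K, R): K1, K4, R16 → +3.
Negative (D, E): E3, E13, D18, E19 → −4.
Net charge = (+3) + (−4) = −1.

-1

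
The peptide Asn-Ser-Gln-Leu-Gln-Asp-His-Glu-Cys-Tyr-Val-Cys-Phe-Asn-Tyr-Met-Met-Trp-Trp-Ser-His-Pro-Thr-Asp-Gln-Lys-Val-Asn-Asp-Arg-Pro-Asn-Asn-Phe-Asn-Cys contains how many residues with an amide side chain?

9

Only N (asparagine) and Q (glutamine) carry a side-chain carboxamide.
Matching residues: Asn1, Gln3, Gln5, Asn14, Gln25, Asn28, Asn32, Asn33, Asn35.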